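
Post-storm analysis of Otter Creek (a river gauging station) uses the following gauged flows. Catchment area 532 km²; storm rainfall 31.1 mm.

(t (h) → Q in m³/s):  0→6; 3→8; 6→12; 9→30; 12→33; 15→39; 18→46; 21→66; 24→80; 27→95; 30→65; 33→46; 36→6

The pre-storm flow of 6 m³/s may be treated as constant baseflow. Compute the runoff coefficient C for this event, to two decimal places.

C ≈ 0.30

ΣQ_DR = 454.0 m³/s; V = ΣQ_DR·Δt = 4.903 × 10^6 m³.
Runoff depth d = V / A = 9.217 mm.
C = d / P = 9.217 / 31.1 = 0.30.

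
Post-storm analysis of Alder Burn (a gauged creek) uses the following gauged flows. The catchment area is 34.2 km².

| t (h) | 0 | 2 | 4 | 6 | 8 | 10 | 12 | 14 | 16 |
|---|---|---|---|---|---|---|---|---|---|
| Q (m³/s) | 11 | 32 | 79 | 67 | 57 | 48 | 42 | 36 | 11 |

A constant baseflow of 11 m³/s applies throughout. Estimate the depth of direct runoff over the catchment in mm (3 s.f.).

d ≈ 59.8 mm

Direct runoff: 0.0, 21.0, 68.0, 56.0, 46.0, 37.0, 31.0, 25.0, 0.0 m³/s; ΣQ_DR = 284.0 m³/s.
V = ΣQ_DR · Δt = 284.0 × 7200 s = 2.045 × 10^6 m³.
Over A = 34.2 km², depth = V / A = 59.8 mm.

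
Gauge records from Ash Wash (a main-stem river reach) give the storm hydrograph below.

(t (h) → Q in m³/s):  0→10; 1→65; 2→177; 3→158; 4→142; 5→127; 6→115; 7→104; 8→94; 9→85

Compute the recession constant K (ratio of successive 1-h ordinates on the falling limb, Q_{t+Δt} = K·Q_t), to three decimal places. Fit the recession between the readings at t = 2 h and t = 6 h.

K ≈ 0.898

Using the recession-limb readings at t = 2 h and t = 6 h: Q falls from 177 to 115 m³/s over 4 intervals.
K = (Q₂/Q₁)^(1/4) = (115/177)^(1/4) = 0.898.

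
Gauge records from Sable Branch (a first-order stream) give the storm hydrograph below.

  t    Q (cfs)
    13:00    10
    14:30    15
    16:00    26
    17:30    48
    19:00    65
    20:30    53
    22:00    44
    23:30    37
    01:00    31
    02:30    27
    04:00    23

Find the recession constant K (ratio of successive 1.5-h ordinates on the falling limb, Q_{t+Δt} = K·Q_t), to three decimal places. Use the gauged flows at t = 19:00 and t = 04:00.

K ≈ 0.841

Using the recession-limb readings at t = 19:00 and t = 04:00: Q falls from 65 to 23 cfs over 6 intervals.
K = (Q₂/Q₁)^(1/6) = (23/65)^(1/6) = 0.841.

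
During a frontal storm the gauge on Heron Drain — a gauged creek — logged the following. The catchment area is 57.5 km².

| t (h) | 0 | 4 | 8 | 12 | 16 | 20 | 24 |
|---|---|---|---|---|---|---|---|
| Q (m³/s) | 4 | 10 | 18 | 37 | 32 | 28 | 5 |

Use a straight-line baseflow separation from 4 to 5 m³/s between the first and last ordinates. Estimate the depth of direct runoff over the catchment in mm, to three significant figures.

d ≈ 25.7 mm

Direct runoff: 0.00, 5.83, 13.67, 32.50, 27.33, 23.17, 0.00 m³/s; ΣQ_DR = 102.5 m³/s.
V = ΣQ_DR · Δt = 102.5 × 14400 s = 1.476 × 10^6 m³.
Over A = 57.5 km², depth = V / A = 25.7 mm.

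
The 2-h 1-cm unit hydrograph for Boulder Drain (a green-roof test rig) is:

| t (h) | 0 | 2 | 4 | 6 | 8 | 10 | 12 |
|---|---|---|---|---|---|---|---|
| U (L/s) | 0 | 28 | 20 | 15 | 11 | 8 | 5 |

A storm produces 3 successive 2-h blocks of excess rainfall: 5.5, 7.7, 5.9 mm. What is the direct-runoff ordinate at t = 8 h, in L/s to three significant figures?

Q ≈ 29.4 L/s

By discrete convolution, Q_j = Σ (P_i / 10 mm) · U_{j−i}.
At t = 8 h (j=4): Q = (5.5/10)·11 + (7.7/10)·15 + (5.9/10)·20 = 29.4 L/s.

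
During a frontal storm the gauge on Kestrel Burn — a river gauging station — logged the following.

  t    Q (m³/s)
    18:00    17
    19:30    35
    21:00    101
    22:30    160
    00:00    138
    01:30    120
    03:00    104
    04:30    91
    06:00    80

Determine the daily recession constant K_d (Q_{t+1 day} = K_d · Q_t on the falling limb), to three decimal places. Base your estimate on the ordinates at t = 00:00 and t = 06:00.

Between t = 00:00 and t = 06:00 the flow falls from 138 to 80 m³/s over 4×1.5 h = 6 h.
Per-interval ratio K = (80/138)^(1/4) = 0.8726; K_d = K^(24/1.5) = 0.113.

K_d ≈ 0.113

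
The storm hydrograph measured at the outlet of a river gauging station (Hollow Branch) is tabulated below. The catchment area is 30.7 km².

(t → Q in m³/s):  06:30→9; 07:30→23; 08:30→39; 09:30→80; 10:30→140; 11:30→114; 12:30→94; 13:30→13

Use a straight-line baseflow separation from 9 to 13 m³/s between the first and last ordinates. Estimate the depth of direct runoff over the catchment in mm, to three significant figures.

Direct runoff: 0.00, 13.43, 28.86, 69.29, 128.71, 102.14, 81.57, 0.00 m³/s; ΣQ_DR = 424.0 m³/s.
V = ΣQ_DR · Δt = 424.0 × 3600 s = 1.526 × 10^6 m³.
Over A = 30.7 km², depth = V / A = 49.7 mm.

d ≈ 49.7 mm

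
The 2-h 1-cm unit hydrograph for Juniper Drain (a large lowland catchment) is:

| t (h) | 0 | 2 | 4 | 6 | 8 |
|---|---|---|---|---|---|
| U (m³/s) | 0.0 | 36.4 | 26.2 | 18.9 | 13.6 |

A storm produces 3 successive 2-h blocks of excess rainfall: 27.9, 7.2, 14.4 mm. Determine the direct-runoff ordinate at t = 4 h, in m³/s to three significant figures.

By discrete convolution, Q_j = Σ (P_i / 10 mm) · U_{j−i}.
At t = 4 h (j=2): Q = (27.9/10)·26.2 + (7.2/10)·36.4 + (14.4/10)·0.0 = 99.3 m³/s.

Q ≈ 99.3 m³/s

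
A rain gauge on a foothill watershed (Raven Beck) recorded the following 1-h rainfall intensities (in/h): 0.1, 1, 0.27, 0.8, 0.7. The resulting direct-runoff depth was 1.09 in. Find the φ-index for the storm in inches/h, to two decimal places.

φ ≈ 0.47 in/h

Only the 3 blocks with intensity above φ contribute runoff: 1, 0.8, 0.7 in/h.
Σ(I−φ)·Δt = d  ⇒  (1+0.8+0.7 − 3φ)·1 = 1.09
φ = (2.500 − 1.09/1) / 3 = 0.47 in/h.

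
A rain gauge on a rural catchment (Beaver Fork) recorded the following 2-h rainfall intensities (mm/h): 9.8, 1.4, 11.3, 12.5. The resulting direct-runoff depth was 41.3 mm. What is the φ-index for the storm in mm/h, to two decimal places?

φ ≈ 4.32 mm/h

Only the 3 blocks with intensity above φ contribute runoff: 9.8, 11.3, 12.5 mm/h.
Σ(I−φ)·Δt = d  ⇒  (9.8+11.3+12.5 − 3φ)·2 = 41.3
φ = (33.60 − 41.3/2) / 3 = 4.32 mm/h.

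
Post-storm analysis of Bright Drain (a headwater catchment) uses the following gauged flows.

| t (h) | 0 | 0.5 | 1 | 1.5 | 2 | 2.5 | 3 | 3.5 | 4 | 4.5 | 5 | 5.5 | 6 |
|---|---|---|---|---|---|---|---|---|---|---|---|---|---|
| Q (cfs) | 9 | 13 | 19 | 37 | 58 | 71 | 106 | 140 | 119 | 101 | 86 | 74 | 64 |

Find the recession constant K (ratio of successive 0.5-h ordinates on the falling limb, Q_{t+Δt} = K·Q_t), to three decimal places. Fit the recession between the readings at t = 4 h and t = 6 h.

Using the recession-limb readings at t = 4 h and t = 6 h: Q falls from 119 to 64 cfs over 4 intervals.
K = (Q₂/Q₁)^(1/4) = (64/119)^(1/4) = 0.856.

K ≈ 0.856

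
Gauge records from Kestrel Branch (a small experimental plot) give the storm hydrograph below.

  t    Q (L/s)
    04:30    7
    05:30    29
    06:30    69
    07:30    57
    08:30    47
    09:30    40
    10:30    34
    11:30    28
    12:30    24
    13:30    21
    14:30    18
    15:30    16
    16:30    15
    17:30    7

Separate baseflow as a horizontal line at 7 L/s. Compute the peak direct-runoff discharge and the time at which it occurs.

Subtracting baseflow gives direct-runoff ordinates: 0.0, 22.0, 62.0, 50.0, 40.0, 33.0, 27.0, 21.0, 17.0, 14.0, 11.0, 9.0, 8.0, 0.0 L/s.
The maximum is 62.0 L/s, occurring at the reading for t = 06:30.

Q_p = 62.0 L/s at t = 06:30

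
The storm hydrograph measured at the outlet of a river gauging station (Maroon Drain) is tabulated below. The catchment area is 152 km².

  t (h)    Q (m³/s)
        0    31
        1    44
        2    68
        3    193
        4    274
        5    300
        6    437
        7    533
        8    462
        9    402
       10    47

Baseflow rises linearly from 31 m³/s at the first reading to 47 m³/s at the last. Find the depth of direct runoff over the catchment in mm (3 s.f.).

d ≈ 55.9 mm

Direct runoff: 0.00, 11.40, 33.80, 157.20, 236.60, 261.00, 396.40, 490.80, 418.20, 356.60, 0.00 m³/s; ΣQ_DR = 2362 m³/s.
V = ΣQ_DR · Δt = 2362 × 3600 s = 8.503 × 10^6 m³.
Over A = 152 km², depth = V / A = 55.9 mm.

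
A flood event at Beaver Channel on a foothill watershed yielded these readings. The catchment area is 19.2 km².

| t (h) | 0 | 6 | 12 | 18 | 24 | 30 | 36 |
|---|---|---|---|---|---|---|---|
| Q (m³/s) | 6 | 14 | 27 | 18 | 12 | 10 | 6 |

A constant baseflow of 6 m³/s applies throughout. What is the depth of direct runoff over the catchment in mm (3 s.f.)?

d ≈ 57.4 mm

Direct runoff: 0.0, 8.0, 21.0, 12.0, 6.0, 4.0, 0.0 m³/s; ΣQ_DR = 51.00 m³/s.
V = ΣQ_DR · Δt = 51.00 × 21600 s = 1.102 × 10^6 m³.
Over A = 19.2 km², depth = V / A = 57.4 mm.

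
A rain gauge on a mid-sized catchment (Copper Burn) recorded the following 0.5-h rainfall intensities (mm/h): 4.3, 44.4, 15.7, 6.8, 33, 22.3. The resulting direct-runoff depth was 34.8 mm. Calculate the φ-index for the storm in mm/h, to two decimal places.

Only the 4 blocks with intensity above φ contribute runoff: 44.4, 15.7, 33, 22.3 mm/h.
Σ(I−φ)·Δt = d  ⇒  (44.4+15.7+33+22.3 − 4φ)·0.5 = 34.8
φ = (115.4 − 34.8/0.5) / 4 = 11.45 mm/h.

φ ≈ 11.45 mm/h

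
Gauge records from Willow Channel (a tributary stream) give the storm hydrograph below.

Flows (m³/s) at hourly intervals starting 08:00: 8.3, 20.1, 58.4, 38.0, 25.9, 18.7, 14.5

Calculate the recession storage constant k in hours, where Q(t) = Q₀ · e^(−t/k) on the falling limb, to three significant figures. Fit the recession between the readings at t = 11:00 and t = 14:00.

k ≈ 3.11 h

On the falling limb, Q drops from 38.0 to 14.5 m³/s between t = 11:00 and t = 14:00 (Δt = 3 h).
k = −Δt / ln(Q₂/Q₁) = −3 / ln(14.5/38.0) = 3.11 h.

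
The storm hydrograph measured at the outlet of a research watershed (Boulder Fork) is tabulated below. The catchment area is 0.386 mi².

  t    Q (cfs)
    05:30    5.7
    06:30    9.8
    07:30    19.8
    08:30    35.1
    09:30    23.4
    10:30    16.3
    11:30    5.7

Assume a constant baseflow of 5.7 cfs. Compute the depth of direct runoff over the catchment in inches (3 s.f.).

d ≈ 0.305 in

Direct runoff: 0.0, 4.1, 14.1, 29.4, 17.7, 10.6, 0.0 cfs; ΣQ_DR = 75.90 cfs.
V = ΣQ_DR · Δt = 75.90 × 3600 s = 2.732 × 10^5 ft³.
Over A = 0.386 mi², depth = V / A = 0.305 in.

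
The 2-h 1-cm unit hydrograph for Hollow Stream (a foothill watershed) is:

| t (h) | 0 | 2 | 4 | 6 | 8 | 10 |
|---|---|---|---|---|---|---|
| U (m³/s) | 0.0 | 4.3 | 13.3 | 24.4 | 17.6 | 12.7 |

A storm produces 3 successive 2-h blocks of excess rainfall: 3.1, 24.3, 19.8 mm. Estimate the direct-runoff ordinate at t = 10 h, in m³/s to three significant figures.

Q ≈ 95.0 m³/s

By discrete convolution, Q_j = Σ (P_i / 10 mm) · U_{j−i}.
At t = 10 h (j=5): Q = (3.1/10)·12.7 + (24.3/10)·17.6 + (19.8/10)·24.4 = 95.0 m³/s.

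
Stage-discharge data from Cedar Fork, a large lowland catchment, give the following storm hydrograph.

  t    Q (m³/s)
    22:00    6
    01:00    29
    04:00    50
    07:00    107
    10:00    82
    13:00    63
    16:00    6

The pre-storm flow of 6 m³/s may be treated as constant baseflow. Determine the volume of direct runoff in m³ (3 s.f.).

Direct-runoff ordinates (Q − Q_b): 0.0, 23.0, 44.0, 101.0, 76.0, 57.0, 0.0 m³/s.
ΣQ_DR = 301.0 m³/s.
With Δt = 3 h = 10800 s, V = ΣQ_DR · Δt = 301.0 × 10800 = 3.25 × 10^6 m³.

V ≈ 3.25 × 10^6 m³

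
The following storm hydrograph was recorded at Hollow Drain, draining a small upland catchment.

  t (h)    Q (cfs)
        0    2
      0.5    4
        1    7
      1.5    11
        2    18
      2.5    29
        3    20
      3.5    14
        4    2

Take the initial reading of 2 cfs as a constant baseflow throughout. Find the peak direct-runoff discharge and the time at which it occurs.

Subtracting baseflow gives direct-runoff ordinates: 0.0, 2.0, 5.0, 9.0, 16.0, 27.0, 18.0, 12.0, 0.0 cfs.
The maximum is 27.0 cfs, occurring at the reading for t = 2.5 h.

Q_p = 27.0 cfs at t = 2.5 h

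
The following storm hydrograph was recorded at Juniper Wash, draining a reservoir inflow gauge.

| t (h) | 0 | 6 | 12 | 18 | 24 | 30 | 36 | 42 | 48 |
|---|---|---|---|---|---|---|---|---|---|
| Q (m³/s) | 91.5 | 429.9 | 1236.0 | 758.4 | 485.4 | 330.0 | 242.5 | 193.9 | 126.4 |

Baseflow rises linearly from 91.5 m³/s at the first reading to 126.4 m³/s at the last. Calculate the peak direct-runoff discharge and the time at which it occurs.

Q_p = 1135.78 m³/s at t = 12 h

Subtracting baseflow gives direct-runoff ordinates: 0.00, 334.04, 1135.78, 653.81, 376.45, 216.69, 124.83, 71.86, 0.00 m³/s.
The maximum is 1135.78 m³/s, occurring at the reading for t = 12 h.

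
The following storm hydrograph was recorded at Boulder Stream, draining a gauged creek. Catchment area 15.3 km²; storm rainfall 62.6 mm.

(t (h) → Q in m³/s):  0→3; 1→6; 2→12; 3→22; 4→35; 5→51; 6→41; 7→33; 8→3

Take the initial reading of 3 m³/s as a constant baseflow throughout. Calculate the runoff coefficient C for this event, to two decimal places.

ΣQ_DR = 179.0 m³/s; V = ΣQ_DR·Δt = 6.444 × 10^5 m³.
Runoff depth d = V / A = 42.12 mm.
C = d / P = 42.12 / 62.6 = 0.67.

C ≈ 0.67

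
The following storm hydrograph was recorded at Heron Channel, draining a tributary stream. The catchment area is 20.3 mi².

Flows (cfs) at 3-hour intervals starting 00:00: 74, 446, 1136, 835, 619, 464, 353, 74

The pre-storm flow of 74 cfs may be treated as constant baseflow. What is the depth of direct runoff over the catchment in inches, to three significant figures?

d ≈ 0.781 in

Direct runoff: 0.0, 372.0, 1062.0, 761.0, 545.0, 390.0, 279.0, 0.0 cfs; ΣQ_DR = 3409 cfs.
V = ΣQ_DR · Δt = 3409 × 10800 s = 3.682 × 10^7 ft³.
Over A = 20.3 mi², depth = V / A = 0.781 in.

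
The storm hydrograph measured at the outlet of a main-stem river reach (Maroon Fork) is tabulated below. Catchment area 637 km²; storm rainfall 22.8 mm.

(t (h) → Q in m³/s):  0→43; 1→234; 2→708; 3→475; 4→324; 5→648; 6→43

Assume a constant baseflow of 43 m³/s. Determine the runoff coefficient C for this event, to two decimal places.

ΣQ_DR = 2174 m³/s; V = ΣQ_DR·Δt = 7.826 × 10^6 m³.
Runoff depth d = V / A = 12.29 mm.
C = d / P = 12.29 / 22.8 = 0.54.

C ≈ 0.54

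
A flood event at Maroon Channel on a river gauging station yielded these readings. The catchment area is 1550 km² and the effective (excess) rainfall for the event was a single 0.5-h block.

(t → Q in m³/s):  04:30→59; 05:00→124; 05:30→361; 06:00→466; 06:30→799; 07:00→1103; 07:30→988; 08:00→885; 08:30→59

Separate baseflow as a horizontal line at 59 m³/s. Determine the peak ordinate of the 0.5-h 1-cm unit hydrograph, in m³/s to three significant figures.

Direct runoff: 0.0, 65.0, 302.0, 407.0, 740.0, 1044.0, 929.0, 826.0, 0.0 m³/s; ΣQ_DR = 4313 m³/s, peak = 1044.0 m³/s.
Runoff depth d = ΣQ_DR·Δt / A = 4313 × 1800 / (1550 km²) = 5.009 mm.
The 1-cm UH is the DRH scaled by (10 mm)/d, so U_p = 1044.0 × 10/5.009 = 2080 m³/s.

U_p ≈ 2080 m³/s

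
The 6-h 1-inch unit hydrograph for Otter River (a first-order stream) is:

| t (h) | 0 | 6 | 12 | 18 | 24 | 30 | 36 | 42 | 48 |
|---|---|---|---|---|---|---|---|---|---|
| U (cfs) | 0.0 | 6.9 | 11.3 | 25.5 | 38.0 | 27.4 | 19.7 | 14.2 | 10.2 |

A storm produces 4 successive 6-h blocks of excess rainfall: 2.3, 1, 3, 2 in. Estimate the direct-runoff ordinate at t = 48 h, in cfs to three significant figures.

Q ≈ 152 cfs

By discrete convolution, Q_j = Σ (P_i / 1 in) · U_{j−i}.
At t = 48 h (j=8): Q = (2.3/1)·10.2 + (1/1)·14.2 + (3/1)·19.7 + (2/1)·27.4 = 152 cfs.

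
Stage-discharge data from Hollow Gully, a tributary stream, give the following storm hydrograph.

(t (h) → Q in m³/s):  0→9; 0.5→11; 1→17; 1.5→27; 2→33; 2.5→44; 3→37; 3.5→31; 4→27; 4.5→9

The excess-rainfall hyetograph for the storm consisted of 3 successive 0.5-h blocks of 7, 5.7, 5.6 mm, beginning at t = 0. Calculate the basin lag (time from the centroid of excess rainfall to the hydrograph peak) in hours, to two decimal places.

t_L ≈ 1.79 h

Centroid of excess rainfall: t_c = Σ P_i·t̄_i / ΣP_i = 0.7117 h (block centres at 0.25, 0.75, 1.25 h).
Hydrograph peak occurs at t = 2.5 h, so basin lag t_L = 2.5 − 0.7117 = 1.79 h.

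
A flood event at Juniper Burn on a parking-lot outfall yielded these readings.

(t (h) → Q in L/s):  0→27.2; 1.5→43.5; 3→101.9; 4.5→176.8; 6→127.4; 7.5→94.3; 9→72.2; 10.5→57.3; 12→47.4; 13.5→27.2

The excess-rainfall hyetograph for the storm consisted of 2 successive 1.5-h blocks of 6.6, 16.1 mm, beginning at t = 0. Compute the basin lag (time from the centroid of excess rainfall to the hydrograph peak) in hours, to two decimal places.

Centroid of excess rainfall: t_c = Σ P_i·t̄_i / ΣP_i = 1.8139 h (block centres at 0.75, 2.25 h).
Hydrograph peak occurs at t = 4.5 h, so basin lag t_L = 4.5 − 1.8139 = 2.69 h.

t_L ≈ 2.69 h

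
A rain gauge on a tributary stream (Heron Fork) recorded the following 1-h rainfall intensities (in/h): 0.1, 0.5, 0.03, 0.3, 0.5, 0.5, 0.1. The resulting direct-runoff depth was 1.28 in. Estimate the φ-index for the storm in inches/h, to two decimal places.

φ ≈ 0.13 in/h

Only the 4 blocks with intensity above φ contribute runoff: 0.5, 0.3, 0.5, 0.5 in/h.
Σ(I−φ)·Δt = d  ⇒  (0.5+0.3+0.5+0.5 − 4φ)·1 = 1.28
φ = (1.800 − 1.28/1) / 4 = 0.13 in/h.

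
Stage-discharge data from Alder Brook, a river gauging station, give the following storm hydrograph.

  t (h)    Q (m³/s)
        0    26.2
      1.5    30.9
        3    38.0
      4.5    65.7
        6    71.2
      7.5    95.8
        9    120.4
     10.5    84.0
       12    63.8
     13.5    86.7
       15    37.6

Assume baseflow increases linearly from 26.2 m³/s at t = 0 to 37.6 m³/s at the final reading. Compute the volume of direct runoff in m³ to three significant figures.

Direct-runoff ordinates (Q − Q_b): 0.00, 3.56, 9.52, 36.08, 40.44, 63.90, 87.36, 49.82, 28.48, 50.24, 0.00 m³/s.
ΣQ_DR = 369.4 m³/s.
With Δt = 1.5 h = 5400 s, V = ΣQ_DR · Δt = 369.4 × 5400 = 1.99 × 10^6 m³.

V ≈ 1.99 × 10^6 m³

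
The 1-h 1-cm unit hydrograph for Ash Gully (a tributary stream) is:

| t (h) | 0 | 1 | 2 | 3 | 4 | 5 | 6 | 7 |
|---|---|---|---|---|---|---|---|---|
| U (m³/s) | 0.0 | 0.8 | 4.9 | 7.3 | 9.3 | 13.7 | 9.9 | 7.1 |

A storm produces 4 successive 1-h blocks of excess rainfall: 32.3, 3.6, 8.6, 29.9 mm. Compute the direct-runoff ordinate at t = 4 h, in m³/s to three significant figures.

Q ≈ 39.3 m³/s

By discrete convolution, Q_j = Σ (P_i / 10 mm) · U_{j−i}.
At t = 4 h (j=4): Q = (32.3/10)·9.3 + (3.6/10)·7.3 + (8.6/10)·4.9 + (29.9/10)·0.8 = 39.3 m³/s.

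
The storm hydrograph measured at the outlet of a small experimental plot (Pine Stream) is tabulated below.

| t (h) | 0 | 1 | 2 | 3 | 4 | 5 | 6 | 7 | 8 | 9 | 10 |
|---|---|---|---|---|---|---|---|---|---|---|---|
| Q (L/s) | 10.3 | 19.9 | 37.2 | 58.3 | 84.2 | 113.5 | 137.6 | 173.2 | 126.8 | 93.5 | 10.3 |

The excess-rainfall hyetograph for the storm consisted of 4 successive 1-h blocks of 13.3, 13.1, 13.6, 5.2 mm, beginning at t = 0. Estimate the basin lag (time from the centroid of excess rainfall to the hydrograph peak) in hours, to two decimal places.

t_L ≈ 5.26 h

Centroid of excess rainfall: t_c = Σ P_i·t̄_i / ΣP_i = 1.7367 h (block centres at 0.5, 1.5, 2.5, 3.5 h).
Hydrograph peak occurs at t = 7 h, so basin lag t_L = 7 − 1.7367 = 5.26 h.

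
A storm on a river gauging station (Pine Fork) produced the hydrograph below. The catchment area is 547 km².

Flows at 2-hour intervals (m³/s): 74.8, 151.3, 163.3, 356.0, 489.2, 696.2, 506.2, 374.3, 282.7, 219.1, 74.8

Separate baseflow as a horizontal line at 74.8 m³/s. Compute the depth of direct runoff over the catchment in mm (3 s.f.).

d ≈ 33.8 mm

Direct runoff: 0.0, 76.5, 88.5, 281.2, 414.4, 621.4, 431.4, 299.5, 207.9, 144.3, 0.0 m³/s; ΣQ_DR = 2565 m³/s.
V = ΣQ_DR · Δt = 2565 × 7200 s = 1.847 × 10^7 m³.
Over A = 547 km², depth = V / A = 33.8 mm.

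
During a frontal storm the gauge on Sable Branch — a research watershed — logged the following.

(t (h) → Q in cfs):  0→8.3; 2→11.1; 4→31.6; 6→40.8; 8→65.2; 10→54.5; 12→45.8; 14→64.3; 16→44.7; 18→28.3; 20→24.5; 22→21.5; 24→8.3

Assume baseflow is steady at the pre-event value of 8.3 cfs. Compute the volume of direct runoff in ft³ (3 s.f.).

Direct-runoff ordinates (Q − Q_b): 0.0, 2.8, 23.3, 32.5, 56.9, 46.2, 37.5, 56.0, 36.4, 20.0, 16.2, 13.2, 0.0 cfs.
ΣQ_DR = 341.0 cfs.
With Δt = 2 h = 7200 s, V = ΣQ_DR · Δt = 341.0 × 7200 = 2.46 × 10^6 ft³.

V ≈ 2.46 × 10^6 ft³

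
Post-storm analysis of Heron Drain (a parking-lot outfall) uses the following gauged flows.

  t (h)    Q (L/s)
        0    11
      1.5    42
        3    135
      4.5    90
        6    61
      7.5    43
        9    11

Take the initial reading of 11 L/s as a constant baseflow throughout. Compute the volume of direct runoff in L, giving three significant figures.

V ≈ 1.71 × 10^6 L

Direct-runoff ordinates (Q − Q_b): 0.0, 31.0, 124.0, 79.0, 50.0, 32.0, 0.0 L/s.
ΣQ_DR = 316.0 L/s.
With Δt = 1.5 h = 5400 s, V = ΣQ_DR · Δt = 316.0 × 5400 = 1.71 × 10^6 L.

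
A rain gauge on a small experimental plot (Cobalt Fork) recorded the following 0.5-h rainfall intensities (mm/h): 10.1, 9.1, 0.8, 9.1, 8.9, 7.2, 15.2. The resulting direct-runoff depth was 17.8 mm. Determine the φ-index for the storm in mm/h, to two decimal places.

Only the 6 blocks with intensity above φ contribute runoff: 10.1, 9.1, 9.1, 8.9, 7.2, 15.2 mm/h.
Σ(I−φ)·Δt = d  ⇒  (10.1+9.1+9.1+8.9+7.2+15.2 − 6φ)·0.5 = 17.8
φ = (59.60 − 17.8/0.5) / 6 = 4.00 mm/h.

φ ≈ 4.00 mm/h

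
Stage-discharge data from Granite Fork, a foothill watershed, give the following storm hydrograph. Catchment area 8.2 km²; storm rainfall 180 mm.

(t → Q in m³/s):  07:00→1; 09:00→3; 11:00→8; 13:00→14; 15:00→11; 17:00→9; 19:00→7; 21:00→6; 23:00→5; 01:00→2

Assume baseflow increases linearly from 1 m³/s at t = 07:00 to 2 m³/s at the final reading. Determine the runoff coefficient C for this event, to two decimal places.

ΣQ_DR = 51.00 m³/s; V = ΣQ_DR·Δt = 3.672 × 10^5 m³.
Runoff depth d = V / A = 44.78 mm.
C = d / P = 44.78 / 180 = 0.25.

C ≈ 0.25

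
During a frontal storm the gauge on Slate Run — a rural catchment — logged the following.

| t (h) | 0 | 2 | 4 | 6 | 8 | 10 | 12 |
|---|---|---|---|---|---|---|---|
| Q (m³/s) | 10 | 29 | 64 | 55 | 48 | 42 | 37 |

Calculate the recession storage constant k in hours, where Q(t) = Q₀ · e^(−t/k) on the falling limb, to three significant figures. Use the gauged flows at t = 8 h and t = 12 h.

k ≈ 15.4 h

On the falling limb, Q drops from 48 to 37 m³/s between t = 8 h and t = 12 h (Δt = 4 h).
k = −Δt / ln(Q₂/Q₁) = −4 / ln(37/48) = 15.4 h.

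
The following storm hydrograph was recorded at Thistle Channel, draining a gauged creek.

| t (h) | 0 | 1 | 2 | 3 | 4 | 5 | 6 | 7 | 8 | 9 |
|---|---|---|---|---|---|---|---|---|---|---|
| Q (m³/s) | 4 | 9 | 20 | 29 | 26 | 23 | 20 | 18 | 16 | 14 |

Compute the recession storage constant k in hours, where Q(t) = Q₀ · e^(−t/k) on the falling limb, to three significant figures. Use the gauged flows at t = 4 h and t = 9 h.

On the falling limb, Q drops from 26 to 14 m³/s between t = 4 h and t = 9 h (Δt = 5 h).
k = −Δt / ln(Q₂/Q₁) = −5 / ln(14/26) = 8.08 h.

k ≈ 8.08 h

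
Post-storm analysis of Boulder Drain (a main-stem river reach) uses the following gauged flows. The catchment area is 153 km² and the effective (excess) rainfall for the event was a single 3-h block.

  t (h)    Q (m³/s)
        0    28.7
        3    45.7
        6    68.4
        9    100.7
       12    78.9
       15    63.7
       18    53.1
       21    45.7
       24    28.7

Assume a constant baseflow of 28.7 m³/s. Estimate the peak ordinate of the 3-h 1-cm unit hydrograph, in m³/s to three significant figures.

Direct runoff: 0.0, 17.0, 39.7, 72.0, 50.2, 35.0, 24.4, 17.0, 0.0 m³/s; ΣQ_DR = 255.3 m³/s, peak = 72.0 m³/s.
Runoff depth d = ΣQ_DR·Δt / A = 255.3 × 10800 / (153 km²) = 18.02 mm.
The 1-cm UH is the DRH scaled by (10 mm)/d, so U_p = 72.0 × 10/18.02 = 40.0 m³/s.

U_p ≈ 40.0 m³/s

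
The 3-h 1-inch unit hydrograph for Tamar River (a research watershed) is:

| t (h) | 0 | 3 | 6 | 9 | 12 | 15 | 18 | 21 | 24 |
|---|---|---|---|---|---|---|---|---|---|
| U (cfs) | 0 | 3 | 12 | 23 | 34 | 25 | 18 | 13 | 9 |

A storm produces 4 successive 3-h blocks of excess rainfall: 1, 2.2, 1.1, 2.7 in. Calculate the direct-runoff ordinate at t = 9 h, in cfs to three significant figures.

Q ≈ 52.7 cfs

By discrete convolution, Q_j = Σ (P_i / 1 in) · U_{j−i}.
At t = 9 h (j=3): Q = (1/1)·23 + (2.2/1)·12 + (1.1/1)·3 + (2.7/1)·0 = 52.7 cfs.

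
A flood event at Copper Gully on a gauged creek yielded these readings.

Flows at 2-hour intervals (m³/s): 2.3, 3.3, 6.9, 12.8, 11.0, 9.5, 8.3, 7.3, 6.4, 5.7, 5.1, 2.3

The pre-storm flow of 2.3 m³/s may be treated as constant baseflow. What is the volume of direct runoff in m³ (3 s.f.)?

V ≈ 3.84 × 10^5 m³

Direct-runoff ordinates (Q − Q_b): 0.0, 1.0, 4.6, 10.5, 8.7, 7.2, 6.0, 5.0, 4.1, 3.4, 2.8, 0.0 m³/s.
ΣQ_DR = 53.30 m³/s.
With Δt = 2 h = 7200 s, V = ΣQ_DR · Δt = 53.30 × 7200 = 3.84 × 10^5 m³.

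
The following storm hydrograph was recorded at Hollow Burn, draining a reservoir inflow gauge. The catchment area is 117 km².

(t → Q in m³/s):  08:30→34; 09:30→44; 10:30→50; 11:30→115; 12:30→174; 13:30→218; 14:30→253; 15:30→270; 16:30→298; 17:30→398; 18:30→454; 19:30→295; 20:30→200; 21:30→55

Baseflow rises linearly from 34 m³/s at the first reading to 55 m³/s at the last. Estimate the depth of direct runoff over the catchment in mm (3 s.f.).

d ≈ 68.8 mm

Direct runoff: 0.00, 8.38, 12.77, 76.15, 133.54, 175.92, 209.31, 224.69, 251.08, 349.46, 403.85, 243.23, 146.62, 0.00 m³/s; ΣQ_DR = 2235 m³/s.
V = ΣQ_DR · Δt = 2235 × 3600 s = 8.046 × 10^6 m³.
Over A = 117 km², depth = V / A = 68.8 mm.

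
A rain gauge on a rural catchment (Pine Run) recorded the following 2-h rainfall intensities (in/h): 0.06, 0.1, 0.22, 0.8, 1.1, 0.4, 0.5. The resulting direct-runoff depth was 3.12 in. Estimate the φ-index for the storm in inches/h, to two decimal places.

φ ≈ 0.31 in/h

Only the 4 blocks with intensity above φ contribute runoff: 0.8, 1.1, 0.4, 0.5 in/h.
Σ(I−φ)·Δt = d  ⇒  (0.8+1.1+0.4+0.5 − 4φ)·2 = 3.12
φ = (2.800 − 3.12/2) / 4 = 0.31 in/h.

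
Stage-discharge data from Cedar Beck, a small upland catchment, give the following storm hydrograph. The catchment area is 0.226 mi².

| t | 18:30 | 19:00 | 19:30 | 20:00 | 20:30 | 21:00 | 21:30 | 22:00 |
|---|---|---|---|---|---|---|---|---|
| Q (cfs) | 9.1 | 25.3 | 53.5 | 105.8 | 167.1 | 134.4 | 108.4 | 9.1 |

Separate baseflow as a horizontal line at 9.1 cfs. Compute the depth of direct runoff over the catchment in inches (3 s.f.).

Direct runoff: 0.0, 16.2, 44.4, 96.7, 158.0, 125.3, 99.3, 0.0 cfs; ΣQ_DR = 539.9 cfs.
V = ΣQ_DR · Δt = 539.9 × 1800 s = 9.718 × 10^5 ft³.
Over A = 0.226 mi², depth = V / A = 1.85 in.

d ≈ 1.85 in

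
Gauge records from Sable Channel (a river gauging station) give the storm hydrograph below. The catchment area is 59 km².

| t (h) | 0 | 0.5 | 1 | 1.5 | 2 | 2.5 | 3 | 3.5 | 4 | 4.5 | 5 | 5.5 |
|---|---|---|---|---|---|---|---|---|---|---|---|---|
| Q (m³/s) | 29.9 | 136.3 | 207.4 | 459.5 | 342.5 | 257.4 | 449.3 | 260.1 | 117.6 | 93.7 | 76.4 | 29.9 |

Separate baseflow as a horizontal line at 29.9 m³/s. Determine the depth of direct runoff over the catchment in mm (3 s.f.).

Direct runoff: 0.0, 106.4, 177.5, 429.6, 312.6, 227.5, 419.4, 230.2, 87.7, 63.8, 46.5, 0.0 m³/s; ΣQ_DR = 2101 m³/s.
V = ΣQ_DR · Δt = 2101 × 1800 s = 3.782 × 10^6 m³.
Over A = 59 km², depth = V / A = 64.1 mm.

d ≈ 64.1 mm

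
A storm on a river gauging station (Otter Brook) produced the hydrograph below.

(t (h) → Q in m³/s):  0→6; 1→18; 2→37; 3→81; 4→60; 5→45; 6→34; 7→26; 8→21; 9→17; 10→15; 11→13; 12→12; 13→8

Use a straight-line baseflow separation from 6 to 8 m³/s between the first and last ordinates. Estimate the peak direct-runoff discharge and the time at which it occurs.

Q_p = 74.54 m³/s at t = 3 h

Subtracting baseflow gives direct-runoff ordinates: 0.00, 11.85, 30.69, 74.54, 53.38, 38.23, 27.08, 18.92, 13.77, 9.62, 7.46, 5.31, 4.15, 0.00 m³/s.
The maximum is 74.54 m³/s, occurring at the reading for t = 3 h.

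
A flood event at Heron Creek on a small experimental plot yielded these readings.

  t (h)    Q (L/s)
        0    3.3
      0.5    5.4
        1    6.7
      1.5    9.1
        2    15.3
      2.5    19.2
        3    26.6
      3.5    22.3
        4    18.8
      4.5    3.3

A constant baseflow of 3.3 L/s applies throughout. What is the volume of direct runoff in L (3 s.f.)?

Direct-runoff ordinates (Q − Q_b): 0.0, 2.1, 3.4, 5.8, 12.0, 15.9, 23.3, 19.0, 15.5, 0.0 L/s.
ΣQ_DR = 97.00 L/s.
With Δt = 0.5 h = 1800 s, V = ΣQ_DR · Δt = 97.00 × 1800 = 1.75 × 10^5 L.

V ≈ 1.75 × 10^5 L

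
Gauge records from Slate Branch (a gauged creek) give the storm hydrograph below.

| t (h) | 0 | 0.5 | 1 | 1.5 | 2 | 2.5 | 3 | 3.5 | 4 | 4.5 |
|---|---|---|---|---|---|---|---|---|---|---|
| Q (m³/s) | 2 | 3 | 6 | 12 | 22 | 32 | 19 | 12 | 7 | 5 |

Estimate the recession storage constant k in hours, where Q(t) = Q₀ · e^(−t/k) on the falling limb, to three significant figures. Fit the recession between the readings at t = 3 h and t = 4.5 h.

On the falling limb, Q drops from 19 to 5 m³/s between t = 3 h and t = 4.5 h (Δt = 1.5 h).
k = −Δt / ln(Q₂/Q₁) = −1.5 / ln(5/19) = 1.12 h.

k ≈ 1.12 h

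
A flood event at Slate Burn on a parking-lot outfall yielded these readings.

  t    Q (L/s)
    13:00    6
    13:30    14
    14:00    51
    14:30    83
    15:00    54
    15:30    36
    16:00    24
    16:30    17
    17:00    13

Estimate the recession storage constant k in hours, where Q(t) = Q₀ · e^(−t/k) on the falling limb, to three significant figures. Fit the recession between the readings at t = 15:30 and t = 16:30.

On the falling limb, Q drops from 36 to 17 L/s between t = 15:30 and t = 16:30 (Δt = 1 h).
k = −Δt / ln(Q₂/Q₁) = −1 / ln(17/36) = 1.33 h.

k ≈ 1.33 h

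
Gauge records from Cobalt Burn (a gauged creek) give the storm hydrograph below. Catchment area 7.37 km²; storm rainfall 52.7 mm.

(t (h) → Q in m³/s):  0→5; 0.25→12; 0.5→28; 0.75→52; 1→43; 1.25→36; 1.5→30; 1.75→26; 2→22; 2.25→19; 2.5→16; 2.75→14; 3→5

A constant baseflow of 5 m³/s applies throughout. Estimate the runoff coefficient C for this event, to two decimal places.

ΣQ_DR = 243.0 m³/s; V = ΣQ_DR·Δt = 2.187 × 10^5 m³.
Runoff depth d = V / A = 29.67 mm.
C = d / P = 29.67 / 52.7 = 0.56.

C ≈ 0.56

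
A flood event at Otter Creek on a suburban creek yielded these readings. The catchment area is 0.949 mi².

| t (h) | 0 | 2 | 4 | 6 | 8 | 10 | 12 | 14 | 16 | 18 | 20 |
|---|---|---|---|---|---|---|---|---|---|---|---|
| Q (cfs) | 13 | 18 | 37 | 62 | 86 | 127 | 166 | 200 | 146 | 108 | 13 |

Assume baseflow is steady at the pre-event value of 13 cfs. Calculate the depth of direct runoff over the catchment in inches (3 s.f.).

d ≈ 2.72 in

Direct runoff: 0.0, 5.0, 24.0, 49.0, 73.0, 114.0, 153.0, 187.0, 133.0, 95.0, 0.0 cfs; ΣQ_DR = 833.0 cfs.
V = ΣQ_DR · Δt = 833.0 × 7200 s = 5.998 × 10^6 ft³.
Over A = 0.949 mi², depth = V / A = 2.72 in.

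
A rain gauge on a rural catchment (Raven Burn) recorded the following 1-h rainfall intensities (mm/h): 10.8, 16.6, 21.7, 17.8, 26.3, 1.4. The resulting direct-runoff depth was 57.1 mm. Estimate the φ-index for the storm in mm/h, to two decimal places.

Only the 5 blocks with intensity above φ contribute runoff: 10.8, 16.6, 21.7, 17.8, 26.3 mm/h.
Σ(I−φ)·Δt = d  ⇒  (10.8+16.6+21.7+17.8+26.3 − 5φ)·1 = 57.1
φ = (93.20 − 57.1/1) / 5 = 7.22 mm/h.

φ ≈ 7.22 mm/h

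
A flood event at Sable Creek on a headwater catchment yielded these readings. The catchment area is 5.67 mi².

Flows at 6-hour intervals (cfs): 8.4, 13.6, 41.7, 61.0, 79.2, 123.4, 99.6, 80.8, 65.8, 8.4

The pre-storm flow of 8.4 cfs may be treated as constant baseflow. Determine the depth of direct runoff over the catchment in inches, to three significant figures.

d ≈ 0.816 in

Direct runoff: 0.0, 5.2, 33.3, 52.6, 70.8, 115.0, 91.2, 72.4, 57.4, 0.0 cfs; ΣQ_DR = 497.9 cfs.
V = ΣQ_DR · Δt = 497.9 × 21600 s = 1.075 × 10^7 ft³.
Over A = 5.67 mi², depth = V / A = 0.816 in.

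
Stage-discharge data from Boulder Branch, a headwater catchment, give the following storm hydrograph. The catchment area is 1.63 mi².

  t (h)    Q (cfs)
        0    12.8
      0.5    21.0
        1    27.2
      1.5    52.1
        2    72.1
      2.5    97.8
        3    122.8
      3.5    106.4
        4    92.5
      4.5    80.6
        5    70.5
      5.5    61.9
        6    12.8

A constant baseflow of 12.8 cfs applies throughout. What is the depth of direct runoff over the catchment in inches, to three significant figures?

Direct runoff: 0.0, 8.2, 14.4, 39.3, 59.3, 85.0, 110.0, 93.6, 79.7, 67.8, 57.7, 49.1, 0.0 cfs; ΣQ_DR = 664.1 cfs.
V = ΣQ_DR · Δt = 664.1 × 1800 s = 1.195 × 10^6 ft³.
Over A = 1.63 mi², depth = V / A = 0.316 in.

d ≈ 0.316 in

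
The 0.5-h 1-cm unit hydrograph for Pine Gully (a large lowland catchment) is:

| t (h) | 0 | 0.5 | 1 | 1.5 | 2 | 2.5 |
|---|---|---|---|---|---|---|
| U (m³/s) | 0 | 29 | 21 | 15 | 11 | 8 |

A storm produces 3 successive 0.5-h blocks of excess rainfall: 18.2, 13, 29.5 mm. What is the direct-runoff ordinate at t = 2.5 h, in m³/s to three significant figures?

By discrete convolution, Q_j = Σ (P_i / 10 mm) · U_{j−i}.
At t = 2.5 h (j=5): Q = (18.2/10)·8 + (13/10)·11 + (29.5/10)·15 = 73.1 m³/s.

Q ≈ 73.1 m³/s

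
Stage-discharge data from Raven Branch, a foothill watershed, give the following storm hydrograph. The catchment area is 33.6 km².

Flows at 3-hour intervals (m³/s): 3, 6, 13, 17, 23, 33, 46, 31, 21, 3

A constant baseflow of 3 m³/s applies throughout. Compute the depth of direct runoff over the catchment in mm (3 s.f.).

d ≈ 53.4 mm

Direct runoff: 0.0, 3.0, 10.0, 14.0, 20.0, 30.0, 43.0, 28.0, 18.0, 0.0 m³/s; ΣQ_DR = 166.0 m³/s.
V = ΣQ_DR · Δt = 166.0 × 10800 s = 1.793 × 10^6 m³.
Over A = 33.6 km², depth = V / A = 53.4 mm.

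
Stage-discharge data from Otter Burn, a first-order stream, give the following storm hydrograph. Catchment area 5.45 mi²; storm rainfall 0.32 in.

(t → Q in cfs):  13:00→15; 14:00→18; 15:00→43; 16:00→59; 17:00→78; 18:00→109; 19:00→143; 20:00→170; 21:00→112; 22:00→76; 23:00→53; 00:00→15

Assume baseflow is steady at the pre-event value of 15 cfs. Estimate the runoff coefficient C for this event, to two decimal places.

ΣQ_DR = 711.0 cfs; V = ΣQ_DR·Δt = 2.560 × 10^6 ft³.
Runoff depth d = V / A = 0.2022 in.
C = d / P = 0.2022 / 0.32 = 0.63.

C ≈ 0.63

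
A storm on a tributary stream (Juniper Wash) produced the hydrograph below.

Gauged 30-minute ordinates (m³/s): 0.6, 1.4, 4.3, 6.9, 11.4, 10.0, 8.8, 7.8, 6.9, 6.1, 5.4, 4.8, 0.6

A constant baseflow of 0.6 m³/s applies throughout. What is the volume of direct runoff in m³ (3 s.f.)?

V ≈ 1.21 × 10^5 m³

Direct-runoff ordinates (Q − Q_b): 0.0, 0.8, 3.7, 6.3, 10.8, 9.4, 8.2, 7.2, 6.3, 5.5, 4.8, 4.2, 0.0 m³/s.
ΣQ_DR = 67.20 m³/s.
With Δt = 0.5 h = 1800 s, V = ΣQ_DR · Δt = 67.20 × 1800 = 1.21 × 10^5 m³.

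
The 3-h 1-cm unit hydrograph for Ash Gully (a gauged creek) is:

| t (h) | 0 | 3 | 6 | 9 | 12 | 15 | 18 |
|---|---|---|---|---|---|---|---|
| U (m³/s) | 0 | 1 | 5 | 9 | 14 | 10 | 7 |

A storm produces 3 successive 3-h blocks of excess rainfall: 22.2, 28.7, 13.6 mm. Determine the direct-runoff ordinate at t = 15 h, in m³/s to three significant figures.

Q ≈ 74.6 m³/s

By discrete convolution, Q_j = Σ (P_i / 10 mm) · U_{j−i}.
At t = 15 h (j=5): Q = (22.2/10)·10 + (28.7/10)·14 + (13.6/10)·9 = 74.6 m³/s.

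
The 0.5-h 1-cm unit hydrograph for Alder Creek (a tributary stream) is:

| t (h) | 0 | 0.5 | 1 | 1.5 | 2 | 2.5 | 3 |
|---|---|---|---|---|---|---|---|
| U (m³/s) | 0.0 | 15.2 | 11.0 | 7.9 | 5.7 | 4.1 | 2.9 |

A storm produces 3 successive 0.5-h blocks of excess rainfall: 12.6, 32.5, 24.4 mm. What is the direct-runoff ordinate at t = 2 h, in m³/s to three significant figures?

By discrete convolution, Q_j = Σ (P_i / 10 mm) · U_{j−i}.
At t = 2 h (j=4): Q = (12.6/10)·5.7 + (32.5/10)·7.9 + (24.4/10)·11.0 = 59.7 m³/s.

Q ≈ 59.7 m³/s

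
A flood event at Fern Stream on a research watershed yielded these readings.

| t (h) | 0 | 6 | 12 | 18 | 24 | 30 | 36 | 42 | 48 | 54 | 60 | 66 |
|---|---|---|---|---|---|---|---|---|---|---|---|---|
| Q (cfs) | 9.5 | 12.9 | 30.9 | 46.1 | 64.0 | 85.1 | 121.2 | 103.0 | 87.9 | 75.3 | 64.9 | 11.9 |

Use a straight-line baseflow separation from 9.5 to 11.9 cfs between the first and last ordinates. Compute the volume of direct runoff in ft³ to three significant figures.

V ≈ 1.26 × 10^7 ft³

Direct-runoff ordinates (Q − Q_b): 0.00, 3.18, 20.96, 35.95, 53.63, 74.51, 110.39, 91.97, 76.65, 63.84, 53.22, 0.00 cfs.
ΣQ_DR = 584.3 cfs.
With Δt = 6 h = 21600 s, V = ΣQ_DR · Δt = 584.3 × 21600 = 1.26 × 10^7 ft³.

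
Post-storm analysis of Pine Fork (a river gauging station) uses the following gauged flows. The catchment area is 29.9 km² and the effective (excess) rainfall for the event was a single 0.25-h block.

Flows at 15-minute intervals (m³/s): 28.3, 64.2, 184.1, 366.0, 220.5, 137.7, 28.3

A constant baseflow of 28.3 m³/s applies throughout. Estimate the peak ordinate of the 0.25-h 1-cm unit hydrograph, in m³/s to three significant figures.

U_p ≈ 135 m³/s

Direct runoff: 0.0, 35.9, 155.8, 337.7, 192.2, 109.4, 0.0 m³/s; ΣQ_DR = 831.0 m³/s, peak = 337.7 m³/s.
Runoff depth d = ΣQ_DR·Δt / A = 831.0 × 900 / (29.9 km²) = 25.01 mm.
The 1-cm UH is the DRH scaled by (10 mm)/d, so U_p = 337.7 × 10/25.01 = 135 m³/s.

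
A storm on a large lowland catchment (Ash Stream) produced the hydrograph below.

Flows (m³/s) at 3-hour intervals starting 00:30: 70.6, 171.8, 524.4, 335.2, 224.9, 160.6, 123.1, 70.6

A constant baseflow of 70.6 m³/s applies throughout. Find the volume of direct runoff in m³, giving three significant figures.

V ≈ 1.21 × 10^7 m³

Direct-runoff ordinates (Q − Q_b): 0.0, 101.2, 453.8, 264.6, 154.3, 90.0, 52.5, 0.0 m³/s.
ΣQ_DR = 1116 m³/s.
With Δt = 3 h = 10800 s, V = ΣQ_DR · Δt = 1116 × 10800 = 1.21 × 10^7 m³.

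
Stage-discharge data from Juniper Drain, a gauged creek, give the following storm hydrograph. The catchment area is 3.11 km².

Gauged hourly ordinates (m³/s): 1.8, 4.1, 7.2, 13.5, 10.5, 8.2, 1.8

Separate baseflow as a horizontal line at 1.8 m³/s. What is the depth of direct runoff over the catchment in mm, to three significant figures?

Direct runoff: 0.0, 2.3, 5.4, 11.7, 8.7, 6.4, 0.0 m³/s; ΣQ_DR = 34.50 m³/s.
V = ΣQ_DR · Δt = 34.50 × 3600 s = 1.242 × 10^5 m³.
Over A = 3.11 km², depth = V / A = 39.9 mm.

d ≈ 39.9 mm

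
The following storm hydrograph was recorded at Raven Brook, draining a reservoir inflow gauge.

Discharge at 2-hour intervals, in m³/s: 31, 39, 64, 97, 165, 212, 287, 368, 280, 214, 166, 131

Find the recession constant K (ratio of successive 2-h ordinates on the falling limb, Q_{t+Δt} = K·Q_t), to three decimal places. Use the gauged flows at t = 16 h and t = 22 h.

Using the recession-limb readings at t = 16 h and t = 22 h: Q falls from 280 to 131 m³/s over 3 intervals.
K = (Q₂/Q₁)^(1/3) = (131/280)^(1/3) = 0.776.

K ≈ 0.776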